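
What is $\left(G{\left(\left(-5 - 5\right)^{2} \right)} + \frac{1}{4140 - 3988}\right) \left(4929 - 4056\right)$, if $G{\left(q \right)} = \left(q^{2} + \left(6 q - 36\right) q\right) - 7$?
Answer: $\frac{8810086401}{152} \approx 5.7961 \cdot 10^{7}$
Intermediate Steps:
$G{\left(q \right)} = -7 + q^{2} + q \left(-36 + 6 q\right)$ ($G{\left(q \right)} = \left(q^{2} + \left(-36 + 6 q\right) q\right) - 7 = \left(q^{2} + q \left(-36 + 6 q\right)\right) - 7 = -7 + q^{2} + q \left(-36 + 6 q\right)$)
$\left(G{\left(\left(-5 - 5\right)^{2} \right)} + \frac{1}{4140 - 3988}\right) \left(4929 - 4056\right) = \left(\left(-7 - 36 \left(-5 - 5\right)^{2} + 7 \left(\left(-5 - 5\right)^{2}\right)^{2}\right) + \frac{1}{4140 - 3988}\right) \left(4929 - 4056\right) = \left(\left(-7 - 36 \left(-10\right)^{2} + 7 \left(\left(-10\right)^{2}\right)^{2}\right) + \frac{1}{152}\right) 873 = \left(\left(-7 - 3600 + 7 \cdot 100^{2}\right) + \frac{1}{152}\right) 873 = \left(\left(-7 - 3600 + 7 \cdot 10000\right) + \frac{1}{152}\right) 873 = \left(\left(-7 - 3600 + 70000\right) + \frac{1}{152}\right) 873 = \left(66393 + \frac{1}{152}\right) 873 = \frac{10091737}{152} \cdot 873 = \frac{8810086401}{152}$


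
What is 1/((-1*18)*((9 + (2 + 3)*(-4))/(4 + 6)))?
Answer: 5/99 ≈ 0.050505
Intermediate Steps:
1/((-1*18)*((9 + (2 + 3)*(-4))/(4 + 6))) = 1/(-18*(9 + 5*(-4))/10) = 1/(-18*(9 - 20)/10) = 1/(-(-198)/10) = 1/(-18*(-11/10)) = 1/(99/5) = 5/99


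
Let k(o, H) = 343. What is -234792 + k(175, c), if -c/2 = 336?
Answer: -234449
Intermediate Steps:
c = -672 (c = -2*336 = -672)
-234792 + k(175, c) = -234792 + 343 = -234449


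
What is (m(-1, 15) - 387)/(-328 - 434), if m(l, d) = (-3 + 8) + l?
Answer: 383/762 ≈ 0.50262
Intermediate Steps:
m(l, d) = 5 + l
(m(-1, 15) - 387)/(-328 - 434) = ((5 - 1) - 387)/(-328 - 434) = (4 - 387)/(-762) = -383*(-1/762) = 383/762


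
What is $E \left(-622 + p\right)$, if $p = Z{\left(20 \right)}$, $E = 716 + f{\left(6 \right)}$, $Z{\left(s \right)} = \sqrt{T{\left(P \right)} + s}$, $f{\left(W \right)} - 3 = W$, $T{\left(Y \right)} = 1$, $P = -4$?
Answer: $-450950 + 725 \sqrt{21} \approx -4.4763 \cdot 10^{5}$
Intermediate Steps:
$f{\left(W \right)} = 3 + W$
$Z{\left(s \right)} = \sqrt{1 + s}$
$E = 725$ ($E = 716 + \left(3 + 6\right) = 716 + 9 = 725$)
$p = \sqrt{21}$ ($p = \sqrt{1 + 20} = \sqrt{21} \approx 4.5826$)
$E \left(-622 + p\right) = 725 \left(-622 + \sqrt{21}\right) = -450950 + 725 \sqrt{21}$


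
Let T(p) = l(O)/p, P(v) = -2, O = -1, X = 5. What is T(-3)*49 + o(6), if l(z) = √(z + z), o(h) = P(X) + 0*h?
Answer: -2 - 49*I*√2/3 ≈ -2.0 - 23.099*I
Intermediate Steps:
o(h) = -2 (o(h) = -2 + 0*h = -2 + 0 = -2)
l(z) = √2*√z (l(z) = √(2*z) = √2*√z)
T(p) = I*√2/p (T(p) = (√2*√(-1))/p = (√2*I)/p = (I*√2)/p = I*√2/p)
T(-3)*49 + o(6) = (I*√2/(-3))*49 - 2 = (I*√2*(-⅓))*49 - 2 = -I*√2/3*49 - 2 = -49*I*√2/3 - 2 = -2 - 49*I*√2/3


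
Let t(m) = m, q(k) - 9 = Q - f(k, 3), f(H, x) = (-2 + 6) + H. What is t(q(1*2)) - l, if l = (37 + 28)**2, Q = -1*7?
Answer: -4229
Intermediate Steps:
f(H, x) = 4 + H
Q = -7
q(k) = -2 - k (q(k) = 9 + (-7 - (4 + k)) = 9 + (-7 + (-4 - k)) = 9 + (-11 - k) = -2 - k)
l = 4225 (l = 65**2 = 4225)
t(q(1*2)) - l = (-2 - 2) - 1*4225 = (-2 - 1*2) - 4225 = (-2 - 2) - 4225 = -4 - 4225 = -4229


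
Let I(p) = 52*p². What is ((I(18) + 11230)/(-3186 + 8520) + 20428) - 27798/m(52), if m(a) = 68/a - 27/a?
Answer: -39532237/2667 ≈ -14823.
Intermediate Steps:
m(a) = 41/a
((I(18) + 11230)/(-3186 + 8520) + 20428) - 27798/m(52) = ((52*18² + 11230)/(-3186 + 8520) + 20428) - 27798/(41/52) = ((52*324 + 11230)/5334 + 20428) - 27798/(41*(1/52)) = ((16848 + 11230)*(1/5334) + 20428) - 27798/41/52 = (28078*(1/5334) + 20428) - 27798*52/41 = (14039/2667 + 20428) - 35256 = 54495515/2667 - 35256 = -39532237/2667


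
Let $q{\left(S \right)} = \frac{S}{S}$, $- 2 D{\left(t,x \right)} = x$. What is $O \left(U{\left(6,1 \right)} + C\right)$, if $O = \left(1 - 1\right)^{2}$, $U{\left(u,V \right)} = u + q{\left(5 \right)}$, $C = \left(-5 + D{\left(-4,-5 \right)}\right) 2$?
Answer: $0$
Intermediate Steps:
$D{\left(t,x \right)} = - \frac{x}{2}$
$q{\left(S \right)} = 1$
$C = -5$ ($C = \left(-5 - - \frac{5}{2}\right) 2 = \left(-5 + \frac{5}{2}\right) 2 = \left(- \frac{5}{2}\right) 2 = -5$)
$U{\left(u,V \right)} = 1 + u$ ($U{\left(u,V \right)} = u + 1 = 1 + u$)
$O = 0$ ($O = 0^{2} = 0$)
$O \left(U{\left(6,1 \right)} + C\right) = 0 \left(\left(1 + 6\right) - 5\right) = 0 \left(7 - 5\right) = 0 \cdot 2 = 0$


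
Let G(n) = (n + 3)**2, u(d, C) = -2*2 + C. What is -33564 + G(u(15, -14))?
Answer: -33339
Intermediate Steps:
u(d, C) = -4 + C
G(n) = (3 + n)**2
-33564 + G(u(15, -14)) = -33564 + (3 + (-4 - 14))**2 = -33564 + (3 - 18)**2 = -33564 + (-15)**2 = -33564 + 225 = -33339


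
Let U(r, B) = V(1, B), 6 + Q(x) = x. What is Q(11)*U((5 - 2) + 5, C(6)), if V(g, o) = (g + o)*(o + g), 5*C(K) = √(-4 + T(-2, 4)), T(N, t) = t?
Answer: 5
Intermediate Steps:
C(K) = 0 (C(K) = √(-4 + 4)/5 = √0/5 = (⅕)*0 = 0)
Q(x) = -6 + x
V(g, o) = (g + o)² (V(g, o) = (g + o)*(g + o) = (g + o)²)
U(r, B) = (1 + B)²
Q(11)*U((5 - 2) + 5, C(6)) = (-6 + 11)*(1 + 0)² = 5*1² = 5*1 = 5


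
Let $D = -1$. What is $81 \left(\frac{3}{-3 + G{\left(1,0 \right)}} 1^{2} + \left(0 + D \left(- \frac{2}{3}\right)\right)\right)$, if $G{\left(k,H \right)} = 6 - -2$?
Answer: $\frac{513}{5} \approx 102.6$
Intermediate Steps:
$G{\left(k,H \right)} = 8$ ($G{\left(k,H \right)} = 6 + 2 = 8$)
$81 \left(\frac{3}{-3 + G{\left(1,0 \right)}} 1^{2} + \left(0 + D \left(- \frac{2}{3}\right)\right)\right) = 81 \left(\frac{3}{-3 + 8} \cdot 1^{2} + \left(0 - - \frac{2}{3}\right)\right) = 81 \left(\frac{3}{5} \cdot 1 + \left(0 - \left(-2\right) \frac{1}{3}\right)\right) = 81 \left(3 \cdot \frac{1}{5} \cdot 1 + \left(0 - - \frac{2}{3}\right)\right) = 81 \left(\frac{3}{5} \cdot 1 + \left(0 + \frac{2}{3}\right)\right) = 81 \left(\frac{3}{5} + \frac{2}{3}\right) = 81 \cdot \frac{19}{15} = \frac{513}{5}$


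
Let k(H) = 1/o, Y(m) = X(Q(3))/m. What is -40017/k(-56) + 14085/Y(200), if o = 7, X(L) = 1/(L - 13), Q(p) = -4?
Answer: -48169119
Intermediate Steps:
X(L) = 1/(-13 + L)
Y(m) = -1/(17*m) (Y(m) = 1/((-13 - 4)*m) = 1/((-17)*m) = -1/(17*m))
k(H) = ⅐ (k(H) = 1/7 = ⅐)
-40017/k(-56) + 14085/Y(200) = -40017/⅐ + 14085/((-1/17/200)) = -40017*7 + 14085/((-1/17*1/200)) = -280119 + 14085/(-1/3400) = -280119 + 14085*(-3400) = -280119 - 47889000 = -48169119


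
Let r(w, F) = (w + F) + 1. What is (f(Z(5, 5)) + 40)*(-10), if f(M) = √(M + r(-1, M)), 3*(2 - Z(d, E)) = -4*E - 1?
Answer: -400 - 30*√2 ≈ -442.43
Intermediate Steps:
Z(d, E) = 7/3 + 4*E/3 (Z(d, E) = 2 - (-4*E - 1)/3 = 2 - (-1 - 4*E)/3 = 2 + (⅓ + 4*E/3) = 7/3 + 4*E/3)
r(w, F) = 1 + F + w (r(w, F) = (F + w) + 1 = 1 + F + w)
f(M) = √2*√M (f(M) = √(M + (1 + M - 1)) = √(M + M) = √(2*M) = √2*√M)
(f(Z(5, 5)) + 40)*(-10) = (√2*√(7/3 + (4/3)*5) + 40)*(-10) = (√2*√(7/3 + 20/3) + 40)*(-10) = (√2*√9 + 40)*(-10) = (√2*3 + 40)*(-10) = (3*√2 + 40)*(-10) = (40 + 3*√2)*(-10) = -400 - 30*√2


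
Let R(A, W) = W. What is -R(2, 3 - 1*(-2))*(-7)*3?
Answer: 105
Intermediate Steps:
-R(2, 3 - 1*(-2))*(-7)*3 = -(3 - 1*(-2))*(-7)*3 = -(3 + 2)*(-7)*3 = -5*(-7)*3 = -(-35)*3 = -1*(-105) = 105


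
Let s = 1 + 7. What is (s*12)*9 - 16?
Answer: 848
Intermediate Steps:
s = 8
(s*12)*9 - 16 = (8*12)*9 - 16 = 96*9 - 16 = 864 - 16 = 848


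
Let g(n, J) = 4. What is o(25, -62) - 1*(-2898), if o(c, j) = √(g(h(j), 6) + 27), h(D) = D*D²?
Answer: 2898 + √31 ≈ 2903.6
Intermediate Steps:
h(D) = D³
o(c, j) = √31 (o(c, j) = √(4 + 27) = √31)
o(25, -62) - 1*(-2898) = √31 - 1*(-2898) = √31 + 2898 = 2898 + √31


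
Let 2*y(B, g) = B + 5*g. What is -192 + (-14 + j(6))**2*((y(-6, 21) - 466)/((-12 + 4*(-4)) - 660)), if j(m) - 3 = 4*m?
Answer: -123415/1376 ≈ -89.691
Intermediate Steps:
y(B, g) = B/2 + 5*g/2 (y(B, g) = (B + 5*g)/2 = B/2 + 5*g/2)
j(m) = 3 + 4*m
-192 + (-14 + j(6))**2*((y(-6, 21) - 466)/((-12 + 4*(-4)) - 660)) = -192 + (-14 + (3 + 4*6))**2*((((1/2)*(-6) + (5/2)*21) - 466)/((-12 + 4*(-4)) - 660)) = -192 + (-14 + (3 + 24))**2*(((-3 + 105/2) - 466)/((-12 - 16) - 660)) = -192 + (-14 + 27)**2*((99/2 - 466)/(-28 - 660)) = -192 + 13**2*(-833/2/(-688)) = -192 + 169*(-833/2*(-1/688)) = -192 + 169*(833/1376) = -192 + 140777/1376 = -123415/1376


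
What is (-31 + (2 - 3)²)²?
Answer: 900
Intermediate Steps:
(-31 + (2 - 3)²)² = (-31 + (-1)²)² = (-31 + 1)² = (-30)² = 900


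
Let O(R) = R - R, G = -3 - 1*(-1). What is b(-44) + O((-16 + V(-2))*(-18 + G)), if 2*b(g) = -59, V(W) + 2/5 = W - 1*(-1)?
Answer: -59/2 ≈ -29.500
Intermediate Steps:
V(W) = ⅗ + W (V(W) = -⅖ + (W - 1*(-1)) = -⅖ + (W + 1) = -⅖ + (1 + W) = ⅗ + W)
G = -2 (G = -3 + 1 = -2)
O(R) = 0
b(g) = -59/2 (b(g) = (½)*(-59) = -59/2)
b(-44) + O((-16 + V(-2))*(-18 + G)) = -59/2 + 0 = -59/2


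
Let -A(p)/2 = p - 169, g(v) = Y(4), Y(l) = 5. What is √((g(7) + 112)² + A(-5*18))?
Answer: √14207 ≈ 119.19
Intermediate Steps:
g(v) = 5
A(p) = 338 - 2*p (A(p) = -2*(p - 169) = -2*(-169 + p) = 338 - 2*p)
√((g(7) + 112)² + A(-5*18)) = √((5 + 112)² + (338 - (-10)*18)) = √(117² + (338 - 2*(-90))) = √(13689 + (338 + 180)) = √(13689 + 518) = √14207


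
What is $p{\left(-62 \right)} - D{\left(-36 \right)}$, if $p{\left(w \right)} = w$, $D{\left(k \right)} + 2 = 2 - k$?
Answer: $-98$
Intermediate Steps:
$D{\left(k \right)} = - k$ ($D{\left(k \right)} = -2 - \left(-2 + k\right) = - k$)
$p{\left(-62 \right)} - D{\left(-36 \right)} = -62 - \left(-1\right) \left(-36\right) = -62 - 36 = -98$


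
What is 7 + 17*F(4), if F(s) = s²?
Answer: 279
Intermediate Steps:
7 + 17*F(4) = 7 + 17*4² = 7 + 17*16 = 7 + 272 = 279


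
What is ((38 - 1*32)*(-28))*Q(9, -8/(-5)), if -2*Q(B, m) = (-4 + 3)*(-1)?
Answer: 84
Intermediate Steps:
Q(B, m) = -½ (Q(B, m) = -(-4 + 3)*(-1)/2 = -(-1)*(-1)/2 = -½*1 = -½)
((38 - 1*32)*(-28))*Q(9, -8/(-5)) = ((38 - 1*32)*(-28))*(-½) = ((38 - 32)*(-28))*(-½) = (6*(-28))*(-½) = -168*(-½) = 84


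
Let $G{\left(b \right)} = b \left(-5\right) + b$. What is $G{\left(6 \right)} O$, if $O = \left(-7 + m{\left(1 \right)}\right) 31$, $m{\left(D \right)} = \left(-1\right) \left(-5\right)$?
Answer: $1488$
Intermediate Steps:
$G{\left(b \right)} = - 4 b$ ($G{\left(b \right)} = - 5 b + b = - 4 b$)
$m{\left(D \right)} = 5$
$O = -62$ ($O = \left(-7 + 5\right) 31 = \left(-2\right) 31 = -62$)
$G{\left(6 \right)} O = \left(-4\right) 6 \left(-62\right) = \left(-24\right) \left(-62\right) = 1488$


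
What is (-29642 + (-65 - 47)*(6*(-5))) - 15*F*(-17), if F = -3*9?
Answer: -33167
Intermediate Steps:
F = -27
(-29642 + (-65 - 47)*(6*(-5))) - 15*F*(-17) = (-29642 + (-65 - 47)*(6*(-5))) - 15*(-27)*(-17) = (-29642 - 112*(-30)) + 405*(-17) = (-29642 + 3360) - 6885 = -26282 - 6885 = -33167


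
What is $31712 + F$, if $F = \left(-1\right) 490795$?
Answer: $-459083$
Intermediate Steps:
$F = -490795$
$31712 + F = 31712 - 490795 = -459083$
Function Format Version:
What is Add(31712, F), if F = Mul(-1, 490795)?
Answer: -459083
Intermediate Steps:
F = -490795
Add(31712, F) = Add(31712, -490795) = -459083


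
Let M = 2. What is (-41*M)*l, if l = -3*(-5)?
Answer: -1230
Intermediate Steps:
l = 15
(-41*M)*l = -41*2*15 = -82*15 = -1230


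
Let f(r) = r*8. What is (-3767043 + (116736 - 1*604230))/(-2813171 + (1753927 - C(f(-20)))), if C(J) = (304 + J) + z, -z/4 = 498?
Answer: 4254537/1057396 ≈ 4.0236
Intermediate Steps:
z = -1992 (z = -4*498 = -1992)
f(r) = 8*r
C(J) = -1688 + J (C(J) = (304 + J) - 1992 = -1688 + J)
(-3767043 + (116736 - 1*604230))/(-2813171 + (1753927 - C(f(-20)))) = (-3767043 + (116736 - 1*604230))/(-2813171 + (1753927 - (-1688 + 8*(-20)))) = (-3767043 + (116736 - 604230))/(-2813171 + (1753927 - (-1688 - 160))) = (-3767043 - 487494)/(-2813171 + (1753927 - 1*(-1848))) = -4254537/(-2813171 + (1753927 + 1848)) = -4254537/(-2813171 + 1755775) = -4254537/(-1057396) = -4254537*(-1/1057396) = 4254537/1057396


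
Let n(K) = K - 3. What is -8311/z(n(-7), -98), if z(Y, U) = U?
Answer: 8311/98 ≈ 84.806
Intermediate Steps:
n(K) = -3 + K
-8311/z(n(-7), -98) = -8311/(-98) = -8311*(-1/98) = 8311/98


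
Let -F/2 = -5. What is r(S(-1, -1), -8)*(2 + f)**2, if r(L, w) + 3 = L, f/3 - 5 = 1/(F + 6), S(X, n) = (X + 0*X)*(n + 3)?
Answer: -378125/256 ≈ -1477.1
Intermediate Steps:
F = 10 (F = -2*(-5) = 10)
S(X, n) = X*(3 + n) (S(X, n) = (X + 0)*(3 + n) = X*(3 + n))
f = 243/16 (f = 15 + 3/(10 + 6) = 15 + 3/16 = 243/16 ≈ 15.188)
r(L, w) = -3 + L
r(S(-1, -1), -8)*(2 + f)**2 = (-3 - (3 - 1))*(2 + 243/16)**2 = (-3 - 1*2)*(275/16)**2 = (-3 - 2)*(75625/256) = -5*75625/256 = -378125/256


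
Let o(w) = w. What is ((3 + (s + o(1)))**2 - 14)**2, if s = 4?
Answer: 2500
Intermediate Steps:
((3 + (s + o(1)))**2 - 14)**2 = ((3 + (4 + 1))**2 - 14)**2 = ((3 + 5)**2 - 14)**2 = (8**2 - 14)**2 = (64 - 14)**2 = 50**2 = 2500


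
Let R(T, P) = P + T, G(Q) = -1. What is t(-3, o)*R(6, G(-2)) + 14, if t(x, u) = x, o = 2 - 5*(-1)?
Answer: -1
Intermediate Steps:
o = 7 (o = 2 + 5 = 7)
t(-3, o)*R(6, G(-2)) + 14 = -3*(-1 + 6) + 14 = -3*5 + 14 = -15 + 14 = -1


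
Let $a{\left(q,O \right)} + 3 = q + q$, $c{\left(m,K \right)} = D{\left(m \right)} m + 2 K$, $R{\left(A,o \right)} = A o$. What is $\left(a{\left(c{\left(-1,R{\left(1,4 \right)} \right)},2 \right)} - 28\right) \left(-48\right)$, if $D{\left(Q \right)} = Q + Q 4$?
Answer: $240$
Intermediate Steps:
$D{\left(Q \right)} = 5 Q$ ($D{\left(Q \right)} = Q + 4 Q = 5 Q$)
$c{\left(m,K \right)} = 2 K + 5 m^{2}$ ($c{\left(m,K \right)} = 5 m m + 2 K = 5 m^{2} + 2 K = 2 K + 5 m^{2}$)
$a{\left(q,O \right)} = -3 + 2 q$ ($a{\left(q,O \right)} = -3 + \left(q + q\right) = -3 + 2 q$)
$\left(a{\left(c{\left(-1,R{\left(1,4 \right)} \right)},2 \right)} - 28\right) \left(-48\right) = \left(\left(-3 + 2 \left(2 \cdot 1 \cdot 4 + 5 \left(-1\right)^{2}\right)\right) - 28\right) \left(-48\right) = \left(\left(-3 + 2 \left(2 \cdot 4 + 5 \cdot 1\right)\right) - 28\right) \left(-48\right) = \left(\left(-3 + 2 \left(8 + 5\right)\right) - 28\right) \left(-48\right) = \left(\left(-3 + 2 \cdot 13\right) - 28\right) \left(-48\right) = \left(\left(-3 + 26\right) - 28\right) \left(-48\right) = \left(23 - 28\right) \left(-48\right) = \left(-5\right) \left(-48\right) = 240$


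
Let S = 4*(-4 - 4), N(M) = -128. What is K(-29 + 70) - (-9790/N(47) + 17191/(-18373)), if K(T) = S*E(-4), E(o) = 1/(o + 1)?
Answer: -228878929/3527616 ≈ -64.882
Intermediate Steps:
E(o) = 1/(1 + o)
S = -32 (S = 4*(-8) = -32)
K(T) = 32/3 (K(T) = -32/(1 - 4) = -32/(-3) = -32*(-1/3) = 32/3)
K(-29 + 70) - (-9790/N(47) + 17191/(-18373)) = 32/3 - (-9790/(-128) + 17191/(-18373)) = 32/3 - (-9790*(-1/128) + 17191*(-1/18373)) = 32/3 - (4895/64 - 17191/18373) = 32/3 - 1*88835611/1175872 = 32/3 - 88835611/1175872 = -228878929/3527616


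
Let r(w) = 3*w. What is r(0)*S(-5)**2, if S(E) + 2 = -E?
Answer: 0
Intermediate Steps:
S(E) = -2 - E
r(0)*S(-5)**2 = (3*0)*(-2 - 1*(-5))**2 = 0*(-2 + 5)**2 = 0*3**2 = 0*9 = 0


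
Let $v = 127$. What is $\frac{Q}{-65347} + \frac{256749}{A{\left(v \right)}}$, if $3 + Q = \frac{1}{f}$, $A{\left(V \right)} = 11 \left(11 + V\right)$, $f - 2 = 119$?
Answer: $\frac{2674718781}{15813974} \approx 169.14$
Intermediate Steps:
$f = 121$ ($f = 2 + 119 = 121$)
$A{\left(V \right)} = 121 + 11 V$
$Q = - \frac{362}{121}$ ($Q = -3 + \frac{1}{121} = - \frac{362}{121} \approx -2.9917$)
$\frac{Q}{-65347} + \frac{256749}{A{\left(v \right)}} = - \frac{362}{121 \left(-65347\right)} + \frac{256749}{121 + 11 \cdot 127} = \left(- \frac{362}{121}\right) \left(- \frac{1}{65347}\right) + \frac{256749}{121 + 1397} = \frac{362}{7906987} + \frac{256749}{1518} = \frac{362}{7906987} + 256749 \cdot \frac{1}{1518} = \frac{362}{7906987} + \frac{3721}{22} = \frac{2674718781}{15813974}$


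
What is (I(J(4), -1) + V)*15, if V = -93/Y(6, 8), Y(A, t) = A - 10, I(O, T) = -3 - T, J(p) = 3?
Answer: 1275/4 ≈ 318.75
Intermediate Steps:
Y(A, t) = -10 + A
V = 93/4 (V = -93/(-10 + 6) = -93/(-4) = -93*(-¼) = 93/4 ≈ 23.250)
(I(J(4), -1) + V)*15 = ((-3 - 1*(-1)) + 93/4)*15 = ((-3 + 1) + 93/4)*15 = (-2 + 93/4)*15 = (85/4)*15 = 1275/4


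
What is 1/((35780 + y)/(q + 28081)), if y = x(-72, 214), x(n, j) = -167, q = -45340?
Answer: -5753/11871 ≈ -0.48463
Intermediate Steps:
y = -167
1/((35780 + y)/(q + 28081)) = 1/((35780 - 167)/(-45340 + 28081)) = 1/(35613/(-17259)) = 1/(35613*(-1/17259)) = 1/(-11871/5753) = -5753/11871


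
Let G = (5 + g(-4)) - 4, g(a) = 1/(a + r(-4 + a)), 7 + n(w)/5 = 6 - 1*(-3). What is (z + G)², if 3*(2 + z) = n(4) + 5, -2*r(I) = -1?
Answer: 676/49 ≈ 13.796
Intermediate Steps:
r(I) = ½ (r(I) = -½*(-1) = ½)
n(w) = 10 (n(w) = -35 + 5*(6 - 1*(-3)) = -35 + 5*(6 + 3) = -35 + 5*9 = -35 + 45 = 10)
g(a) = 1/(½ + a) (g(a) = 1/(a + ½) = 1/(½ + a))
z = 3 (z = -2 + (10 + 5)/3 = -2 + (⅓)*15 = -2 + 5 = 3)
G = 5/7 (G = (5 + 2/(1 + 2*(-4))) - 4 = (5 + 2/(1 - 8)) - 4 = (5 + 2/(-7)) - 4 = (5 + 2*(-⅐)) - 4 = (5 - 2/7) - 4 = 33/7 - 4 = 5/7 ≈ 0.71429)
(z + G)² = (3 + 5/7)² = (26/7)² = 676/49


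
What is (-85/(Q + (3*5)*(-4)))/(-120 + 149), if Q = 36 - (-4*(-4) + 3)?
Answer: 85/1247 ≈ 0.068164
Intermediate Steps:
Q = 17 (Q = 36 - (16 + 3) = 36 - 1*19 = 36 - 19 = 17)
(-85/(Q + (3*5)*(-4)))/(-120 + 149) = (-85/(17 + (3*5)*(-4)))/(-120 + 149) = -85/(17 + 15*(-4))/29 = -85/(17 - 60)*(1/29) = -85/(-43)*(1/29) = -85*(-1/43)*(1/29) = (85/43)*(1/29) = 85/1247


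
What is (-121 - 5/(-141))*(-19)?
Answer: 324064/141 ≈ 2298.3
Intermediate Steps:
(-121 - 5/(-141))*(-19) = (-121 - 5*(-1/141))*(-19) = (-121 + 5/141)*(-19) = -17056/141*(-19) = 324064/141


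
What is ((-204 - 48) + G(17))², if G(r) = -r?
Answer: 72361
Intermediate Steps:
((-204 - 48) + G(17))² = ((-204 - 48) - 1*17)² = (-252 - 17)² = (-269)² = 72361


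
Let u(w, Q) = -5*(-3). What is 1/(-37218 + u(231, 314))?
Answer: -1/37203 ≈ -2.6880e-5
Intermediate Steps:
u(w, Q) = 15
1/(-37218 + u(231, 314)) = 1/(-37218 + 15) = 1/(-37203) = -1/37203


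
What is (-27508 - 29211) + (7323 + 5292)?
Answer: -44104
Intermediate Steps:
(-27508 - 29211) + (7323 + 5292) = -56719 + 12615 = -44104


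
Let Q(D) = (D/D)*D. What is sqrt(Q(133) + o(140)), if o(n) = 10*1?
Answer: sqrt(143) ≈ 11.958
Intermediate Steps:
o(n) = 10
Q(D) = D (Q(D) = 1*D = D)
sqrt(Q(133) + o(140)) = sqrt(133 + 10) = sqrt(143)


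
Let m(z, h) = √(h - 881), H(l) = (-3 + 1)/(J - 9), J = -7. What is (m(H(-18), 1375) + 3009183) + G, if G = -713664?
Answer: 2295519 + √494 ≈ 2.2955e+6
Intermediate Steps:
H(l) = ⅛ (H(l) = (-3 + 1)/(-7 - 9) = -2/(-16) = -2*(-1/16) = ⅛)
m(z, h) = √(-881 + h)
(m(H(-18), 1375) + 3009183) + G = (√(-881 + 1375) + 3009183) - 713664 = (√494 + 3009183) - 713664 = (3009183 + √494) - 713664 = 2295519 + √494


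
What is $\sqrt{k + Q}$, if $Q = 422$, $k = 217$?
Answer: $3 \sqrt{71} \approx 25.278$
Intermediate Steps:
$\sqrt{k + Q} = \sqrt{217 + 422} = \sqrt{639} = 3 \sqrt{71}$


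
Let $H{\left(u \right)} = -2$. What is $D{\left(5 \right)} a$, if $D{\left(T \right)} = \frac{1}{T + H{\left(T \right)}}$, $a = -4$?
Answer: $- \frac{4}{3} \approx -1.3333$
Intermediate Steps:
$D{\left(T \right)} = \frac{1}{-2 + T}$ ($D{\left(T \right)} = \frac{1}{T - 2} = \frac{1}{-2 + T}$)
$D{\left(5 \right)} a = \frac{1}{-2 + 5} \left(-4\right) = \frac{1}{3} \left(-4\right) = - \frac{4}{3}$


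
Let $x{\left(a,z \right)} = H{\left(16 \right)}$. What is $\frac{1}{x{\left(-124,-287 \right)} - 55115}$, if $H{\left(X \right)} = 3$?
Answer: $- \frac{1}{55112} \approx -1.8145 \cdot 10^{-5}$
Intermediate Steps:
$x{\left(a,z \right)} = 3$
$\frac{1}{x{\left(-124,-287 \right)} - 55115} = \frac{1}{3 - 55115} = \frac{1}{-55112} = - \frac{1}{55112}$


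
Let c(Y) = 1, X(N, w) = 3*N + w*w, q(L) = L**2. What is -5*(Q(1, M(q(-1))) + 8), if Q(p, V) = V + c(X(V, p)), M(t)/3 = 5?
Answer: -120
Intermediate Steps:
M(t) = 15 (M(t) = 3*5 = 15)
X(N, w) = w**2 + 3*N (X(N, w) = 3*N + w**2 = w**2 + 3*N)
Q(p, V) = 1 + V (Q(p, V) = V + 1 = 1 + V)
-5*(Q(1, M(q(-1))) + 8) = -5*((1 + 15) + 8) = -5*(16 + 8) = -5*24 = -120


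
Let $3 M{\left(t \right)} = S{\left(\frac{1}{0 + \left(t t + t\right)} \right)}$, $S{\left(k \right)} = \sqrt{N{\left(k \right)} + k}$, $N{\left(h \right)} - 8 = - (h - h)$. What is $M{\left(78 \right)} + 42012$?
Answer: $42012 + \frac{\sqrt{303768114}}{18486} \approx 42013.0$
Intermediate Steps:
$N{\left(h \right)} = 8$ ($N{\left(h \right)} = 8 - \left(h - h\right) = 8 - 0 = 8 + 0 = 8$)
$S{\left(k \right)} = \sqrt{8 + k}$
$M{\left(t \right)} = \frac{\sqrt{8 + \frac{1}{t + t^{2}}}}{3}$ ($M{\left(t \right)} = \frac{\sqrt{8 + \frac{1}{0 + \left(t t + t\right)}}}{3} = \frac{\sqrt{8 + \frac{1}{0 + \left(t^{2} + t\right)}}}{3} = \frac{\sqrt{8 + \frac{1}{0 + \left(t + t^{2}\right)}}}{3} = \frac{\sqrt{8 + \frac{1}{t + t^{2}}}}{3}$)
$M{\left(78 \right)} + 42012 = \frac{\sqrt{\frac{1 + 8 \cdot 78 \left(1 + 78\right)}{78 \left(1 + 78\right)}}}{3} + 42012 = \frac{\sqrt{\frac{1 + 8 \cdot 78 \cdot 79}{78 \cdot 79}}}{3} + 42012 = \frac{\sqrt{\frac{1}{78} \cdot \frac{1}{79} \left(1 + 49296\right)}}{3} + 42012 = \frac{\sqrt{\frac{1}{78} \cdot \frac{1}{79} \cdot 49297}}{3} + 42012 = \frac{\sqrt{\frac{49297}{6162}}}{3} + 42012 = \frac{\frac{1}{6162} \sqrt{303768114}}{3} + 42012 = \frac{\sqrt{303768114}}{18486} + 42012 = 42012 + \frac{\sqrt{303768114}}{18486}$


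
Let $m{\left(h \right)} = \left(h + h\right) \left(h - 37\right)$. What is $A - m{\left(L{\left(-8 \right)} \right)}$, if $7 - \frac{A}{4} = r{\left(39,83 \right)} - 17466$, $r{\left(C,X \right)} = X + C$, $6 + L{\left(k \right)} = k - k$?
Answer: $68888$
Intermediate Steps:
$L{\left(k \right)} = -6$ ($L{\left(k \right)} = -6 + \left(k - k\right) = -6 + 0 = -6$)
$r{\left(C,X \right)} = C + X$
$m{\left(h \right)} = 2 h \left(-37 + h\right)$
$A = 69404$ ($A = 28 - 4 \left(\left(39 + 83\right) - 17466\right) = 28 - 4 \left(122 - 17466\right) = 28 - -69376 = 28 + 69376 = 69404$)
$A - m{\left(L{\left(-8 \right)} \right)} = 69404 - 2 \left(-6\right) \left(-37 - 6\right) = 69404 - 2 \left(-6\right) \left(-43\right) = 69404 - 516 = 68888$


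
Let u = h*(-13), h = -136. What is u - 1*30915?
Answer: -29147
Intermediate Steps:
u = 1768 (u = -136*(-13) = 1768)
u - 1*30915 = 1768 - 1*30915 = 1768 - 30915 = -29147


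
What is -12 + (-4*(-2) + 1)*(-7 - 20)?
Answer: -255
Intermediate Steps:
-12 + (-4*(-2) + 1)*(-7 - 20) = -12 + (8 + 1)*(-27) = -12 + 9*(-27) = -12 - 243 = -255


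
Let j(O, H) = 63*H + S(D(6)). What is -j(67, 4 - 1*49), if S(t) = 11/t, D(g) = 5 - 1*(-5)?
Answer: 28339/10 ≈ 2833.9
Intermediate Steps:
D(g) = 10 (D(g) = 5 + 5 = 10)
j(O, H) = 11/10 + 63*H (j(O, H) = 63*H + 11/10 = 11/10 + 63*H)
-j(67, 4 - 1*49) = -(11/10 + 63*(4 - 1*49)) = -(11/10 + 63*(4 - 49)) = -(11/10 + 63*(-45)) = -(11/10 - 2835) = -1*(-28339/10) = 28339/10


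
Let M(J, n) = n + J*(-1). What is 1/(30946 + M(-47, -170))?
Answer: 1/30823 ≈ 3.2443e-5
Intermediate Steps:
M(J, n) = n - J
1/(30946 + M(-47, -170)) = 1/(30946 + (-170 - 1*(-47))) = 1/(30946 + (-170 + 47)) = 1/(30946 - 123) = 1/30823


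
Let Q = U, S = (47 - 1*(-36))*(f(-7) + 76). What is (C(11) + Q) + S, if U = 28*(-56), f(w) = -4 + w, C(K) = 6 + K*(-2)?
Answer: 3811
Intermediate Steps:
C(K) = 6 - 2*K
S = 5395 (S = (47 - 1*(-36))*((-4 - 7) + 76) = (47 + 36)*(-11 + 76) = 83*65 = 5395)
U = -1568
Q = -1568
(C(11) + Q) + S = ((6 - 2*11) - 1568) + 5395 = ((6 - 22) - 1568) + 5395 = (-16 - 1568) + 5395 = -1584 + 5395 = 3811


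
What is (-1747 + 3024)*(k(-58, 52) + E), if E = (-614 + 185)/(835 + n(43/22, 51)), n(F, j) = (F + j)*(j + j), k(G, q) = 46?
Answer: 4023675037/68600 ≈ 58654.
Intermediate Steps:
n(F, j) = 2*j*(F + j) (n(F, j) = (F + j)*(2*j) = 2*j*(F + j))
E = -4719/68600 (E = (-614 + 185)/(835 + 2*51*(43/22 + 51)) = -429/(835 + 2*51*(43*(1/22) + 51)) = -429/(835 + 2*51*(43/22 + 51)) = -429/(835 + 2*51*(1165/22)) = -429/(835 + 59415/11) = -429/68600/11 = -429*11/68600 = -4719/68600 ≈ -0.068790)
(-1747 + 3024)*(k(-58, 52) + E) = (-1747 + 3024)*(46 - 4719/68600) = 1277*(3150881/68600) = 4023675037/68600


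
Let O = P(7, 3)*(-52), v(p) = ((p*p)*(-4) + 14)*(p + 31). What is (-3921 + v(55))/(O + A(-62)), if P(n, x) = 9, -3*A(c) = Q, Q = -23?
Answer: 3129951/1381 ≈ 2266.4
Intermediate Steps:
v(p) = (14 - 4*p²)*(31 + p) (v(p) = (p²*(-4) + 14)*(31 + p) = (-4*p² + 14)*(31 + p) = (14 - 4*p²)*(31 + p))
A(c) = 23/3 (A(c) = -⅓*(-23) = 23/3)
O = -468 (O = 9*(-52) = -468)
(-3921 + v(55))/(O + A(-62)) = (-3921 + (434 - 124*55² - 4*55³ + 14*55))/(-468 + 23/3) = (-3921 + (434 - 124*3025 - 4*166375 + 770))/(-1381/3) = (-3921 + (434 - 375100 - 665500 + 770))*(-3/1381) = (-3921 - 1039396)*(-3/1381) = -1043317*(-3/1381) = 3129951/1381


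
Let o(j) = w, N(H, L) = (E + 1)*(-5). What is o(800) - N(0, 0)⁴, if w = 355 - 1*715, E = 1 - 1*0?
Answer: -10360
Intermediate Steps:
E = 1 (E = 1 + 0 = 1)
w = -360 (w = 355 - 715 = -360)
N(H, L) = -10 (N(H, L) = (1 + 1)*(-5) = 2*(-5) = -10)
o(j) = -360
o(800) - N(0, 0)⁴ = -360 - 1*(-10)⁴ = -360 - 1*10000 = -360 - 10000 = -10360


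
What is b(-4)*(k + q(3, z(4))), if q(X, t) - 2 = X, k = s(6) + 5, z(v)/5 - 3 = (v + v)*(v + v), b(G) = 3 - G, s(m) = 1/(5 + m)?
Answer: 777/11 ≈ 70.636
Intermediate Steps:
z(v) = 15 + 20*v**2 (z(v) = 15 + 5*((v + v)*(v + v)) = 15 + 5*((2*v)*(2*v)) = 15 + 5*(4*v**2) = 15 + 20*v**2)
k = 56/11 (k = 1/(5 + 6) + 5 = 1/11 + 5 = 56/11 ≈ 5.0909)
q(X, t) = 2 + X
b(-4)*(k + q(3, z(4))) = (3 - 1*(-4))*(56/11 + (2 + 3)) = (3 + 4)*(56/11 + 5) = 7*(111/11) = 777/11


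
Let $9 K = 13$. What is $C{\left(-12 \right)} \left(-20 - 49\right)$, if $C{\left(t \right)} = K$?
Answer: $- \frac{299}{3} \approx -99.667$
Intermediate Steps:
$K = \frac{13}{9}$ ($K = \frac{1}{9} \cdot 13 = \frac{13}{9} \approx 1.4444$)
$C{\left(t \right)} = \frac{13}{9}$
$C{\left(-12 \right)} \left(-20 - 49\right) = \frac{13 \left(-20 - 49\right)}{9} = \frac{13}{9} \left(-69\right) = - \frac{299}{3}$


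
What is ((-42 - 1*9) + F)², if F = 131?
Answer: 6400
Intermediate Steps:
((-42 - 1*9) + F)² = ((-42 - 1*9) + 131)² = ((-42 - 9) + 131)² = (-51 + 131)² = 80² = 6400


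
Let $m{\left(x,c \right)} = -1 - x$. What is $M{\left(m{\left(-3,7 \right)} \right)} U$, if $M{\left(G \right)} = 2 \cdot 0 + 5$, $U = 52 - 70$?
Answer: $-90$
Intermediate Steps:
$U = -18$ ($U = 52 - 70 = -18$)
$M{\left(G \right)} = 5$ ($M{\left(G \right)} = 0 + 5 = 5$)
$M{\left(m{\left(-3,7 \right)} \right)} U = 5 \left(-18\right) = -90$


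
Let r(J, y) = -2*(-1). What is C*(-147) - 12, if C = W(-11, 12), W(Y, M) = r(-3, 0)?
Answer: -306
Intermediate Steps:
r(J, y) = 2
W(Y, M) = 2
C = 2
C*(-147) - 12 = 2*(-147) - 12 = -294 - 12 = -306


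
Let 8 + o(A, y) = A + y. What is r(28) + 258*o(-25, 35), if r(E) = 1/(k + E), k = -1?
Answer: 13933/27 ≈ 516.04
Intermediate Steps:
r(E) = 1/(-1 + E)
o(A, y) = -8 + A + y (o(A, y) = -8 + (A + y) = -8 + A + y)
r(28) + 258*o(-25, 35) = 1/(-1 + 28) + 258*(-8 - 25 + 35) = 1/27 + 258*2 = 1/27 + 516 = 13933/27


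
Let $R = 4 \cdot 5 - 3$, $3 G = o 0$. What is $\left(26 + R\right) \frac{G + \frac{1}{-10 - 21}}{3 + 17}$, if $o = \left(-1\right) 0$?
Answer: $- \frac{43}{620} \approx -0.069355$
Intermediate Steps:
$o = 0$
$G = 0$ ($G = \frac{0 \cdot 0}{3} = \frac{1}{3} \cdot 0 = 0$)
$R = 17$ ($R = 20 - 3 = 17$)
$\left(26 + R\right) \frac{G + \frac{1}{-10 - 21}}{3 + 17} = \left(26 + 17\right) \frac{0 + \frac{1}{-10 - 21}}{3 + 17} = 43 \frac{0 + \frac{1}{-31}}{20} = 43 \left(0 - \frac{1}{31}\right) \frac{1}{20} = 43 \left(\left(- \frac{1}{31}\right) \frac{1}{20}\right) = 43 \left(- \frac{1}{620}\right) = - \frac{43}{620}$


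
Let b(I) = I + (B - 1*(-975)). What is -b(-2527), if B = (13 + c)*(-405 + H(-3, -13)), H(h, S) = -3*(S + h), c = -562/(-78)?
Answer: 113948/13 ≈ 8765.2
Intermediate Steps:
c = 281/39 (c = -562*(-1/78) = 281/39 ≈ 7.2051)
H(h, S) = -3*S - 3*h
B = -93772/13 (B = (13 + 281/39)*(-405 + (-3*(-13) - 3*(-3))) = 788*(-405 + (39 + 9))/39 = 788*(-405 + 48)/39 = (788/39)*(-357) = -93772/13 ≈ -7213.2)
b(I) = -81097/13 + I (b(I) = I + (-93772/13 - 1*(-975)) = I + (-93772/13 + 975) = I - 81097/13 = -81097/13 + I)
-b(-2527) = -(-81097/13 - 2527) = -1*(-113948/13) = 113948/13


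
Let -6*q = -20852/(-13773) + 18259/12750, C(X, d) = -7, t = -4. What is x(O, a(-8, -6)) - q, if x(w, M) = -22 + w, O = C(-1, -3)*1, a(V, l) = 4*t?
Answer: -10012685431/351211500 ≈ -28.509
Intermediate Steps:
a(V, l) = -16 (a(V, l) = 4*(-4) = -16)
O = -7 (O = -7*1 = -7)
q = -172448069/351211500 (q = -(-20852/(-13773) + 18259/12750)/6 = -(-20852*(-1/13773) + 18259*(1/12750))/6 = -(20852/13773 + 18259/12750)/6 = -⅙*172448069/58535250 = -172448069/351211500 ≈ -0.49101)
x(O, a(-8, -6)) - q = (-22 - 7) - 1*(-172448069/351211500) = -29 + 172448069/351211500 = -10012685431/351211500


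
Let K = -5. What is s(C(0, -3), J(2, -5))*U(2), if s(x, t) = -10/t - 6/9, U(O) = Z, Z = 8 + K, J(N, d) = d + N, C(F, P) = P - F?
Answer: 8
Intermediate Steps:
J(N, d) = N + d
Z = 3 (Z = 8 - 5 = 3)
U(O) = 3
s(x, t) = -⅔ - 10/t (s(x, t) = -10/t - 6*⅑ = -10/t - ⅔ = -⅔ - 10/t)
s(C(0, -3), J(2, -5))*U(2) = (-⅔ - 10/(2 - 5))*3 = (-⅔ - 10/(-3))*3 = (-⅔ - 10*(-⅓))*3 = (-⅔ + 10/3)*3 = (8/3)*3 = 8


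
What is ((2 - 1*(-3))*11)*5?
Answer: 275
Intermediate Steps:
((2 - 1*(-3))*11)*5 = ((2 + 3)*11)*5 = (5*11)*5 = 55*5 = 275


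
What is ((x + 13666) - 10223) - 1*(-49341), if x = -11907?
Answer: 40877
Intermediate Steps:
((x + 13666) - 10223) - 1*(-49341) = ((-11907 + 13666) - 10223) - 1*(-49341) = (1759 - 10223) + 49341 = -8464 + 49341 = 40877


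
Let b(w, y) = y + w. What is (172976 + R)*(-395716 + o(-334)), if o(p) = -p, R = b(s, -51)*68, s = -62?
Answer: -65353481544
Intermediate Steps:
b(w, y) = w + y
R = -7684 (R = (-62 - 51)*68 = -113*68 = -7684)
(172976 + R)*(-395716 + o(-334)) = (172976 - 7684)*(-395716 - 1*(-334)) = 165292*(-395716 + 334) = 165292*(-395382) = -65353481544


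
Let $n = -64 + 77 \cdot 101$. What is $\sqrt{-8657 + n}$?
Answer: $4 i \sqrt{59} \approx 30.725 i$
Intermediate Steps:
$n = 7713$ ($n = -64 + 7777 = 7713$)
$\sqrt{-8657 + n} = \sqrt{-8657 + 7713} = \sqrt{-944} = 4 i \sqrt{59}$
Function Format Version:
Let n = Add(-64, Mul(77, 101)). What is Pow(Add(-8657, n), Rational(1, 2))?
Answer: Mul(4, I, Pow(59, Rational(1, 2))) ≈ Mul(30.725, I)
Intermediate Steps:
n = 7713 (n = Add(-64, 7777) = 7713)
Pow(Add(-8657, n), Rational(1, 2)) = Pow(Add(-8657, 7713), Rational(1, 2)) = Pow(-944, Rational(1, 2)) = Mul(4, I, Pow(59, Rational(1, 2)))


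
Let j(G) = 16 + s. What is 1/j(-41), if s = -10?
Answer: 1/6 ≈ 0.16667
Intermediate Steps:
j(G) = 6 (j(G) = 16 - 10 = 6)
1/j(-41) = 1/6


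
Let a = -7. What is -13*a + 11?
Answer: 102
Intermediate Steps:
-13*a + 11 = -13*(-7) + 11 = 91 + 11 = 102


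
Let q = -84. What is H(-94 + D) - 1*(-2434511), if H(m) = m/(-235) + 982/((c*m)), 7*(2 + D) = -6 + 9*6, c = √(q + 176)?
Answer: 4004771219/1645 - 3437*√23/14352 ≈ 2.4345e+6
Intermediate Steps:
c = 2*√23 (c = √(-84 + 176) = √92 = 2*√23 ≈ 9.5917)
D = 34/7 (D = -2 + (-6 + 9*6)/7 = -2 + (-6 + 54)/7 = -2 + (⅐)*48 = -2 + 48/7 = 34/7 ≈ 4.8571)
H(m) = -m/235 + 491*√23/(23*m) (H(m) = m/(-235) + 982/(((2*√23)*m)) = m*(-1/235) + 982/((2*m*√23)) = -m/235 + 982*(√23/(46*m)) = -m/235 + 491*√23/(23*m))
H(-94 + D) - 1*(-2434511) = (-(-94 + 34/7)/235 + 491*√23/(23*(-94 + 34/7))) - 1*(-2434511) = (-1/235*(-624/7) + 491*√23/(23*(-624/7))) + 2434511 = (624/1645 + (491/23)*√23*(-7/624)) + 2434511 = (624/1645 - 3437*√23/14352) + 2434511 = 4004771219/1645 - 3437*√23/14352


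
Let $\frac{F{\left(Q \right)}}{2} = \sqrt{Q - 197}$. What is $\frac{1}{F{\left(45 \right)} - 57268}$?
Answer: $- \frac{14317}{819906108} - \frac{i \sqrt{38}}{819906108} \approx -1.7462 \cdot 10^{-5} - 7.5184 \cdot 10^{-9} i$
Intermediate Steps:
$F{\left(Q \right)} = 2 \sqrt{-197 + Q}$ ($F{\left(Q \right)} = 2 \sqrt{Q - 197} = 2 \sqrt{-197 + Q}$)
$\frac{1}{F{\left(45 \right)} - 57268} = \frac{1}{2 \sqrt{-197 + 45} - 57268} = \frac{1}{2 \sqrt{-152} - 57268} = \frac{1}{2 \cdot 2 i \sqrt{38} - 57268} = \frac{1}{4 i \sqrt{38} - 57268} = \frac{1}{-57268 + 4 i \sqrt{38}}$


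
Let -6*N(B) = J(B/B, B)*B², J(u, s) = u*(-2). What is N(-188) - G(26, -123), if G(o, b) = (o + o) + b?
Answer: 35557/3 ≈ 11852.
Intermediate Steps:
J(u, s) = -2*u
G(o, b) = b + 2*o (G(o, b) = 2*o + b = b + 2*o)
N(B) = B²/3 (N(B) = -(-2*B/B)*B²/6 = -(-2*1)*B²/6 = -(-1)*B²/3 = B²/3)
N(-188) - G(26, -123) = (⅓)*(-188)² - (-123 + 2*26) = (⅓)*35344 - (-123 + 52) = 35344/3 - 1*(-71) = 35344/3 + 71 = 35557/3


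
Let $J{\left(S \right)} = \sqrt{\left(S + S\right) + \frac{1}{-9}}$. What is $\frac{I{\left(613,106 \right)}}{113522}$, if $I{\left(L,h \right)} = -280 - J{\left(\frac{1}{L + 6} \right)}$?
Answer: $- \frac{140}{56761} - \frac{i \sqrt{372019}}{210810354} \approx -0.0024665 - 2.8933 \cdot 10^{-6} i$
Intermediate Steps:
$J{\left(S \right)} = \sqrt{- \frac{1}{9} + 2 S}$ ($J{\left(S \right)} = \sqrt{2 S - \frac{1}{9}} = \sqrt{- \frac{1}{9} + 2 S}$)
$I{\left(L,h \right)} = -280 - \frac{\sqrt{-1 + \frac{18}{6 + L}}}{3}$ ($I{\left(L,h \right)} = -280 - \frac{\sqrt{-1 + \frac{18}{L + 6}}}{3} = -280 - \frac{\sqrt{-1 + \frac{18}{6 + L}}}{3}$)
$\frac{I{\left(613,106 \right)}}{113522} = \frac{-280 - \frac{\sqrt{- \frac{-12 + 613}{6 + 613}}}{3}}{113522} = \left(-280 - \frac{\sqrt{\left(-1\right) \frac{1}{619} \cdot 601}}{3}\right) \frac{1}{113522} = \left(-280 - \frac{\sqrt{- \frac{601}{619}}}{3}\right) \frac{1}{113522} = \left(-280 - \frac{\frac{1}{619} i \sqrt{372019}}{3}\right) \frac{1}{113522} = \left(-280 - \frac{i \sqrt{372019}}{1857}\right) \frac{1}{113522} = - \frac{140}{56761} - \frac{i \sqrt{372019}}{210810354}$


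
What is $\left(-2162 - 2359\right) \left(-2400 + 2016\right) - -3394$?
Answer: $1739458$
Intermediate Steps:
$\left(-2162 - 2359\right) \left(-2400 + 2016\right) - -3394 = \left(-4521\right) \left(-384\right) + 3394 = 1736064 + 3394 = 1739458$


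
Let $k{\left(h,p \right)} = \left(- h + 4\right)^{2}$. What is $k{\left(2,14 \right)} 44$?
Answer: $176$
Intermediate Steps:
$k{\left(h,p \right)} = \left(4 - h\right)^{2}$
$k{\left(2,14 \right)} 44 = \left(-4 + 2\right)^{2} \cdot 44 = \left(-2\right)^{2} \cdot 44 = 4 \cdot 44 = 176$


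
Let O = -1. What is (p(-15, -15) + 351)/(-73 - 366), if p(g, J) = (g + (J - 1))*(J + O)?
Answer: -847/439 ≈ -1.9294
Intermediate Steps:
p(g, J) = (-1 + J)*(-1 + J + g) (p(g, J) = (g + (J - 1))*(J - 1) = (g + (-1 + J))*(-1 + J) = (-1 + J + g)*(-1 + J) = (-1 + J)*(-1 + J + g))
(p(-15, -15) + 351)/(-73 - 366) = ((1 + (-15)**2 - 1*(-15) - 2*(-15) - 15*(-15)) + 351)/(-73 - 366) = ((1 + 225 + 15 + 30 + 225) + 351)/(-439) = (496 + 351)*(-1/439) = 847*(-1/439) = -847/439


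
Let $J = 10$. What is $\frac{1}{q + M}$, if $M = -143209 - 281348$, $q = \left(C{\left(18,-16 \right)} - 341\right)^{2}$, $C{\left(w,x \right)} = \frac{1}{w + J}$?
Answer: $- \frac{784}{241707479} \approx -3.2436 \cdot 10^{-6}$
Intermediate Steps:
$C{\left(w,x \right)} = \frac{1}{10 + w}$ ($C{\left(w,x \right)} = \frac{1}{w + 10} = \frac{1}{10 + w}$)
$q = \frac{91145209}{784}$ ($q = \left(\frac{1}{10 + 18} - 341\right)^{2} = \left(\frac{1}{28} - 341\right)^{2} = \left(- \frac{9547}{28}\right)^{2} = \frac{91145209}{784} \approx 1.1626 \cdot 10^{5}$)
$M = -424557$
$\frac{1}{q + M} = \frac{1}{\frac{91145209}{784} - 424557} = \frac{1}{- \frac{241707479}{784}} = - \frac{784}{241707479}$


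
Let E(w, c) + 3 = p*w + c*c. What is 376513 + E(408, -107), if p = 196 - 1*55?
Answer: 445487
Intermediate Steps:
p = 141 (p = 196 - 55 = 141)
E(w, c) = -3 + c**2 + 141*w (E(w, c) = -3 + (141*w + c*c) = -3 + (141*w + c**2) = -3 + (c**2 + 141*w) = -3 + c**2 + 141*w)
376513 + E(408, -107) = 376513 + (-3 + (-107)**2 + 141*408) = 376513 + (-3 + 11449 + 57528) = 376513 + 68974 = 445487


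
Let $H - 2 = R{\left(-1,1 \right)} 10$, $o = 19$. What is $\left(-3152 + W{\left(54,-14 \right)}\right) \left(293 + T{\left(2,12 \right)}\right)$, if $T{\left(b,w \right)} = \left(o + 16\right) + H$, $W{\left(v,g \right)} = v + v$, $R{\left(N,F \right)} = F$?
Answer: $-1034960$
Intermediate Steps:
$H = 12$ ($H = 2 + 1 \cdot 10 = 2 + 10 = 12$)
$W{\left(v,g \right)} = 2 v$
$T{\left(b,w \right)} = 47$ ($T{\left(b,w \right)} = \left(19 + 16\right) + 12 = 35 + 12 = 47$)
$\left(-3152 + W{\left(54,-14 \right)}\right) \left(293 + T{\left(2,12 \right)}\right) = \left(-3152 + 2 \cdot 54\right) \left(293 + 47\right) = \left(-3152 + 108\right) 340 = \left(-3044\right) 340 = -1034960$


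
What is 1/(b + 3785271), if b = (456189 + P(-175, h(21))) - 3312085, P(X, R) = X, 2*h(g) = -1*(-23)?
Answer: 1/929200 ≈ 1.0762e-6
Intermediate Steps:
h(g) = 23/2 (h(g) = (-1*(-23))/2 = (1/2)*23 = 23/2)
b = -2856071 (b = (456189 - 175) - 3312085 = 456014 - 3312085 = -2856071)
1/(b + 3785271) = 1/(-2856071 + 3785271) = 1/929200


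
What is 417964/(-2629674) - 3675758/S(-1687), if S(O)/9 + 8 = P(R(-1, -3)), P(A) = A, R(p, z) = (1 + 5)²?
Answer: -29833798055/2045302 ≈ -14587.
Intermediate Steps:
R(p, z) = 36 (R(p, z) = 6² = 36)
S(O) = 252 (S(O) = -72 + 9*36 = -72 + 324 = 252)
417964/(-2629674) - 3675758/S(-1687) = 417964/(-2629674) - 3675758/252 = 417964*(-1/2629674) - 3675758*1/252 = -208982/1314837 - 1837879/126 = -29833798055/2045302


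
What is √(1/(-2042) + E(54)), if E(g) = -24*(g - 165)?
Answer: √11108249254/2042 ≈ 51.614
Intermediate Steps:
E(g) = 3960 - 24*g (E(g) = -24*(-165 + g) = 3960 - 24*g)
√(1/(-2042) + E(54)) = √(1/(-2042) + (3960 - 24*54)) = √(-1/2042 + (3960 - 1296)) = √(-1/2042 + 2664) = √(5439887/2042) = √11108249254/2042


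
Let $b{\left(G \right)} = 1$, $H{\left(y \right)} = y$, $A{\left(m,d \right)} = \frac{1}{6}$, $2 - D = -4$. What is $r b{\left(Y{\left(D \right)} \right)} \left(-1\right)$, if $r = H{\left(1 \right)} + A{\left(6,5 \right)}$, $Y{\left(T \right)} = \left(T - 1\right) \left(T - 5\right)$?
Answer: $- \frac{7}{6} \approx -1.1667$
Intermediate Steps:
$D = 6$ ($D = 2 - -4 = 2 + 4 = 6$)
$A{\left(m,d \right)} = \frac{1}{6}$
$Y{\left(T \right)} = \left(-1 + T\right) \left(-5 + T\right)$
$r = \frac{7}{6}$ ($r = 1 + \frac{1}{6} = \frac{7}{6} \approx 1.1667$)
$r b{\left(Y{\left(D \right)} \right)} \left(-1\right) = \frac{7}{6} \cdot 1 \left(-1\right) = \frac{7}{6} \left(-1\right) = - \frac{7}{6}$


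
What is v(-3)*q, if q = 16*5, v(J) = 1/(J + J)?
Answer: -40/3 ≈ -13.333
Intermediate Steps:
v(J) = 1/(2*J)
q = 80
v(-3)*q = ((½)/(-3))*80 = ((½)*(-⅓))*80 = -⅙*80 = -40/3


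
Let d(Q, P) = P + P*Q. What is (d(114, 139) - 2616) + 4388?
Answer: 17757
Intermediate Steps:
(d(114, 139) - 2616) + 4388 = (139*(1 + 114) - 2616) + 4388 = (139*115 - 2616) + 4388 = (15985 - 2616) + 4388 = 13369 + 4388 = 17757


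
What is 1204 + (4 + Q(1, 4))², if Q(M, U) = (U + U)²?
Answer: 5828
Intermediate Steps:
Q(M, U) = 4*U² (Q(M, U) = (2*U)² = 4*U²)
1204 + (4 + Q(1, 4))² = 1204 + (4 + 4*4²)² = 1204 + (4 + 4*16)² = 1204 + (4 + 64)² = 1204 + 68² = 1204 + 4624 = 5828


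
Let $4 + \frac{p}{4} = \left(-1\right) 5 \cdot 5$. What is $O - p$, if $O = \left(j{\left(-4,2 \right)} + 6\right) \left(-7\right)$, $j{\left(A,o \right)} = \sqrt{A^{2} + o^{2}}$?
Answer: $74 - 14 \sqrt{5} \approx 42.695$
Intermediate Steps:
$p = -116$ ($p = -16 + 4 \left(-1\right) 5 \cdot 5 = -16 + 4 \left(\left(-5\right) 5\right) = -16 + 4 \left(-25\right) = -16 - 100 = -116$)
$O = -42 - 14 \sqrt{5}$ ($O = \left(\sqrt{\left(-4\right)^{2} + 2^{2}} + 6\right) \left(-7\right) = \left(\sqrt{16 + 4} + 6\right) \left(-7\right) = \left(\sqrt{20} + 6\right) \left(-7\right) = \left(2 \sqrt{5} + 6\right) \left(-7\right) = \left(6 + 2 \sqrt{5}\right) \left(-7\right) = -42 - 14 \sqrt{5} \approx -73.305$)
$O - p = \left(-42 - 14 \sqrt{5}\right) - -116 = \left(-42 - 14 \sqrt{5}\right) + 116 = 74 - 14 \sqrt{5}$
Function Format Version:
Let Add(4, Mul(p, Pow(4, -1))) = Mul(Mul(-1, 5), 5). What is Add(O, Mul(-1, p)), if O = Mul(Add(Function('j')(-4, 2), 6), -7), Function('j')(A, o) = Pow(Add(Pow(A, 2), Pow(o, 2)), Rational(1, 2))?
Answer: Add(74, Mul(-14, Pow(5, Rational(1, 2)))) ≈ 42.695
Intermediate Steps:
p = -116 (p = Add(-16, Mul(4, Mul(Mul(-1, 5), 5))) = Add(-16, Mul(4, Mul(-5, 5))) = Add(-16, Mul(4, -25)) = Add(-16, -100) = -116)
O = Add(-42, Mul(-14, Pow(5, Rational(1, 2)))) (O = Mul(Add(Pow(Add(Pow(-4, 2), Pow(2, 2)), Rational(1, 2)), 6), -7) = Mul(Add(Pow(Add(16, 4), Rational(1, 2)), 6), -7) = Mul(Add(Pow(20, Rational(1, 2)), 6), -7) = Mul(Add(Mul(2, Pow(5, Rational(1, 2))), 6), -7) = Mul(Add(6, Mul(2, Pow(5, Rational(1, 2)))), -7) = Add(-42, Mul(-14, Pow(5, Rational(1, 2)))) ≈ -73.305)
Add(O, Mul(-1, p)) = Add(Add(-42, Mul(-14, Pow(5, Rational(1, 2)))), Mul(-1, -116)) = Add(Add(-42, Mul(-14, Pow(5, Rational(1, 2)))), 116) = Add(74, Mul(-14, Pow(5, Rational(1, 2))))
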